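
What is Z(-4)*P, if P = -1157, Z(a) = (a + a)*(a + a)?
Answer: -74048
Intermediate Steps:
Z(a) = 4*a² (Z(a) = (2*a)*(2*a) = 4*a²)
Z(-4)*P = (4*(-4)²)*(-1157) = (4*16)*(-1157) = 64*(-1157) = -74048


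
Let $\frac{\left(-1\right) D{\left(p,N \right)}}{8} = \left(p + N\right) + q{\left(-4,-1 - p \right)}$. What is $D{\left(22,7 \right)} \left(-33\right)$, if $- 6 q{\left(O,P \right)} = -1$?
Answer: $7700$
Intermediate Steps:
$q{\left(O,P \right)} = \frac{1}{6}$ ($q{\left(O,P \right)} = \left(- \frac{1}{6}\right) \left(-1\right) = \frac{1}{6}$)
$D{\left(p,N \right)} = - \frac{4}{3} - 8 N - 8 p$ ($D{\left(p,N \right)} = - 8 \left(\left(p + N\right) + \frac{1}{6}\right) = - 8 \left(\left(N + p\right) + \frac{1}{6}\right) = - 8 \left(\frac{1}{6} + N + p\right) = - \frac{4}{3} - 8 N - 8 p$)
$D{\left(22,7 \right)} \left(-33\right) = \left(- \frac{4}{3} - 56 - 176\right) \left(-33\right) = \left(- \frac{700}{3}\right) \left(-33\right) = 7700$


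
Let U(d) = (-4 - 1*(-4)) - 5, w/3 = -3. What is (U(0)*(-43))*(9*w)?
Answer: -17415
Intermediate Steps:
w = -9 (w = 3*(-3) = -9)
U(d) = -5 (U(d) = (-4 + 4) - 5 = 0 - 5 = -5)
(U(0)*(-43))*(9*w) = (-5*(-43))*(9*(-9)) = 215*(-81) = -17415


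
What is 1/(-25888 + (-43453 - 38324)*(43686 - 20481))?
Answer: -1/1897661173 ≈ -5.2696e-10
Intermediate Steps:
1/(-25888 + (-43453 - 38324)*(43686 - 20481)) = 1/(-25888 - 81777*23205) = 1/(-25888 - 1897635285) = 1/(-1897661173) = -1/1897661173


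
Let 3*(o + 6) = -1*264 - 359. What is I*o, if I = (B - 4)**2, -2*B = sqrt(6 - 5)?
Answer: -17307/4 ≈ -4326.8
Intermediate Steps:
o = -641/3 (o = -6 + (-1*264 - 359)/3 = -6 + (-264 - 359)/3 = -6 + (1/3)*(-623) = -6 - 623/3 = -641/3 ≈ -213.67)
B = -1/2 (B = -sqrt(6 - 5)/2 = -sqrt(1)/2 = -1/2*1 = -1/2 ≈ -0.50000)
I = 81/4 (I = (-1/2 - 4)**2 = (-9/2)**2 = 81/4 ≈ 20.250)
I*o = (81/4)*(-641/3) = -17307/4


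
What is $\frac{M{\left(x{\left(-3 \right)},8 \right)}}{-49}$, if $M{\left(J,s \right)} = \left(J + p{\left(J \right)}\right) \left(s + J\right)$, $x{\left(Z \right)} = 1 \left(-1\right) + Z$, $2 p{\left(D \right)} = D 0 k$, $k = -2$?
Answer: $\frac{16}{49} \approx 0.32653$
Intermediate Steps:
$p{\left(D \right)} = 0$ ($p{\left(D \right)} = \frac{D 0 \left(-2\right)}{2} = \frac{0 \left(-2\right)}{2} = \frac{1}{2} \cdot 0 = 0$)
$x{\left(Z \right)} = -1 + Z$
$M{\left(J,s \right)} = J \left(J + s\right)$ ($M{\left(J,s \right)} = \left(J + 0\right) \left(s + J\right) = J \left(J + s\right)$)
$\frac{M{\left(x{\left(-3 \right)},8 \right)}}{-49} = \frac{\left(-1 - 3\right) \left(\left(-1 - 3\right) + 8\right)}{-49} = - 4 \left(-4 + 8\right) \left(- \frac{1}{49}\right) = \left(-4\right) 4 \left(- \frac{1}{49}\right) = \left(-16\right) \left(- \frac{1}{49}\right) = \frac{16}{49}$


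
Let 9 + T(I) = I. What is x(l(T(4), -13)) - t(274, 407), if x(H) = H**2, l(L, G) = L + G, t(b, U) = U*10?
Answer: -3746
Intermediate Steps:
t(b, U) = 10*U
T(I) = -9 + I
l(L, G) = G + L
x(l(T(4), -13)) - t(274, 407) = (-13 + (-9 + 4))**2 - 10*407 = (-13 - 5)**2 - 1*4070 = (-18)**2 - 4070 = 324 - 4070 = -3746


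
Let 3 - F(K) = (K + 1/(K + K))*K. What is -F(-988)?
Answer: 1952283/2 ≈ 9.7614e+5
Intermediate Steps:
F(K) = 3 - K*(K + 1/(2*K)) (F(K) = 3 - (K + 1/(K + K))*K = 3 - (K + 1/(2*K))*K = 3 - K*(K + 1/(2*K)))
-F(-988) = -(5/2 - 1*(-988)²) = -(5/2 - 1*976144) = -(5/2 - 976144) = -1*(-1952283/2) = 1952283/2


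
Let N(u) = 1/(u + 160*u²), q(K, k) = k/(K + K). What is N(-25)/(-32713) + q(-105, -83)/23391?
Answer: 18096340561/1070997879775950 ≈ 1.6897e-5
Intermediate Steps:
q(K, k) = k/(2*K) (q(K, k) = k/((2*K)) = k*(1/(2*K)) = k/(2*K))
N(-25)/(-32713) + q(-105, -83)/23391 = (1/((-25)*(1 + 160*(-25))))/(-32713) + ((½)*(-83)/(-105))/23391 = -1/(25*(1 - 4000))*(-1/32713) + ((½)*(-83)*(-1/105))*(1/23391) = -1/25/(-3999)*(-1/32713) + (83/210)*(1/23391) = -1/25*(-1/3999)*(-1/32713) + 83/4912110 = (1/99975)*(-1/32713) + 83/4912110 = -1/3270482175 + 83/4912110 = 18096340561/1070997879775950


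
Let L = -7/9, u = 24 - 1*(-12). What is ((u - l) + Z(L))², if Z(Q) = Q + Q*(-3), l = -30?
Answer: 369664/81 ≈ 4563.8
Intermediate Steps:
u = 36 (u = 24 + 12 = 36)
L = -7/9 (L = -7*⅑ = -7/9 ≈ -0.77778)
Z(Q) = -2*Q (Z(Q) = Q - 3*Q = -2*Q)
((u - l) + Z(L))² = ((36 - 1*(-30)) - 2*(-7/9))² = ((36 + 30) + 14/9)² = (66 + 14/9)² = (608/9)² = 369664/81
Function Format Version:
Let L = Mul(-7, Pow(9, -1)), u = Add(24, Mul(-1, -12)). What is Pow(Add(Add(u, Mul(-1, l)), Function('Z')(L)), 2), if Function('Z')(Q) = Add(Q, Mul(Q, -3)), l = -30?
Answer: Rational(369664, 81) ≈ 4563.8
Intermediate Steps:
u = 36 (u = Add(24, 12) = 36)
L = Rational(-7, 9) (L = Mul(-7, Rational(1, 9)) = Rational(-7, 9) ≈ -0.77778)
Function('Z')(Q) = Mul(-2, Q) (Function('Z')(Q) = Add(Q, Mul(-3, Q)) = Mul(-2, Q))
Pow(Add(Add(u, Mul(-1, l)), Function('Z')(L)), 2) = Pow(Add(Add(36, Mul(-1, -30)), Mul(-2, Rational(-7, 9))), 2) = Pow(Add(Add(36, 30), Rational(14, 9)), 2) = Pow(Add(66, Rational(14, 9)), 2) = Pow(Rational(608, 9), 2) = Rational(369664, 81)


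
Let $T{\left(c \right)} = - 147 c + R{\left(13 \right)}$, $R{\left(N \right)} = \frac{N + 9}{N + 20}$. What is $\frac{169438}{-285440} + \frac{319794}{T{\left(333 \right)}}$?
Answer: $- \frac{149364068909}{20958574720} \approx -7.1266$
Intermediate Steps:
$R{\left(N \right)} = \frac{9 + N}{20 + N}$
$T{\left(c \right)} = \frac{2}{3} - 147 c$ ($T{\left(c \right)} = - 147 c + \frac{9 + 13}{20 + 13} = - 147 c + \frac{1}{33} \cdot 22 = - 147 c + \frac{2}{3} = \frac{2}{3} - 147 c$)
$\frac{169438}{-285440} + \frac{319794}{T{\left(333 \right)}} = \frac{169438}{-285440} + \frac{319794}{\frac{2}{3} - 48951} = 169438 \left(- \frac{1}{285440}\right) + \frac{319794}{\frac{2}{3} - 48951} = - \frac{84719}{142720} + \frac{319794}{- \frac{146851}{3}} = - \frac{84719}{142720} + 319794 \left(- \frac{3}{146851}\right) = - \frac{84719}{142720} - \frac{959382}{146851} = - \frac{149364068909}{20958574720}$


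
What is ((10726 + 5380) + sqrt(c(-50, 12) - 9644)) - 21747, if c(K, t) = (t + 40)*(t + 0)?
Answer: -5641 + 2*I*sqrt(2255) ≈ -5641.0 + 94.974*I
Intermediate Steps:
c(K, t) = t*(40 + t) (c(K, t) = (40 + t)*t = t*(40 + t))
((10726 + 5380) + sqrt(c(-50, 12) - 9644)) - 21747 = ((10726 + 5380) + sqrt(12*(40 + 12) - 9644)) - 21747 = (16106 + sqrt(12*52 - 9644)) - 21747 = (16106 + sqrt(624 - 9644)) - 21747 = (16106 + sqrt(-9020)) - 21747 = (16106 + 2*I*sqrt(2255)) - 21747 = -5641 + 2*I*sqrt(2255)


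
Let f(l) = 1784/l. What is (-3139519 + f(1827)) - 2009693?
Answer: -9407608540/1827 ≈ -5.1492e+6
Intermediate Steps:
(-3139519 + f(1827)) - 2009693 = (-3139519 + 1784/1827) - 2009693 = -5735899429/1827 - 2009693 = -9407608540/1827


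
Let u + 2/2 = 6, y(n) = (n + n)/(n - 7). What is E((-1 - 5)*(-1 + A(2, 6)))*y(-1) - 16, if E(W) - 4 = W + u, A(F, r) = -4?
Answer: -25/4 ≈ -6.2500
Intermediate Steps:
y(n) = 2*n/(-7 + n) (y(n) = (2*n)/(-7 + n) = 2*n/(-7 + n))
u = 5 (u = -1 + 6 = 5)
E(W) = 9 + W (E(W) = 4 + (W + 5) = 4 + (5 + W) = 9 + W)
E((-1 - 5)*(-1 + A(2, 6)))*y(-1) - 16 = (9 + (-1 - 5)*(-1 - 4))*(2*(-1)/(-7 - 1)) - 16 = (9 - 6*(-5))*(2*(-1)/(-8)) - 16 = (9 + 30)*(2*(-1)*(-⅛)) - 16 = 39*(¼) - 16 = 39/4 - 16 = -25/4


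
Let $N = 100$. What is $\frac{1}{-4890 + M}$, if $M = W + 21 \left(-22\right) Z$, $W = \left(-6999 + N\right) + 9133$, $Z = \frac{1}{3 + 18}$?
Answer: $- \frac{1}{2678} \approx -0.00037341$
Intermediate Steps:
$Z = \frac{1}{21} \approx 0.047619$
$W = 2234$ ($W = \left(-6999 + 100\right) + 9133 = -6899 + 9133 = 2234$)
$M = 2212$ ($M = 2234 + 21 \left(-22\right) \frac{1}{21} = 2234 - 22 = 2212$)
$\frac{1}{-4890 + M} = \frac{1}{-4890 + 2212} = \frac{1}{-2678} = - \frac{1}{2678}$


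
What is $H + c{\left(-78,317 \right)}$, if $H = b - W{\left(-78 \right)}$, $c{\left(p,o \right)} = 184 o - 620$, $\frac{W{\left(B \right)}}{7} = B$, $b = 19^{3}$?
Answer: $65113$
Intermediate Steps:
$b = 6859$
$W{\left(B \right)} = 7 B$
$c{\left(p,o \right)} = -620 + 184 o$
$H = 7405$ ($H = 6859 - 7 \left(-78\right) = 6859 - -546 = 6859 + 546 = 7405$)
$H + c{\left(-78,317 \right)} = 7405 + \left(-620 + 184 \cdot 317\right) = 7405 + \left(-620 + 58328\right) = 7405 + 57708 = 65113$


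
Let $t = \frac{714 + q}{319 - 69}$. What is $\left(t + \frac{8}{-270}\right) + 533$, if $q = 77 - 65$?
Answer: $\frac{1808576}{3375} \approx 535.87$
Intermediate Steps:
$q = 12$ ($q = 77 - 65 = 12$)
$t = \frac{363}{125}$ ($t = \frac{714 + 12}{319 - 69} = \frac{726}{250} = 726 \cdot \frac{1}{250} = \frac{363}{125} \approx 2.904$)
$\left(t + \frac{8}{-270}\right) + 533 = \left(\frac{363}{125} + \frac{8}{-270}\right) + 533 = \left(\frac{363}{125} + 8 \left(- \frac{1}{270}\right)\right) + 533 = \left(\frac{363}{125} - \frac{4}{135}\right) + 533 = \frac{9701}{3375} + 533 = \frac{1808576}{3375}$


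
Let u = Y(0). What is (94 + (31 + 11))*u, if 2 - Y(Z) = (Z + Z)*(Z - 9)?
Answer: 272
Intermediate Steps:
Y(Z) = 2 - 2*Z*(-9 + Z) (Y(Z) = 2 - (Z + Z)*(Z - 9) = 2 - 2*Z*(-9 + Z))
u = 2 (u = 2 - 2*0**2 + 18*0 = 2 - 2*0 + 0 = 2 + 0 + 0 = 2)
(94 + (31 + 11))*u = (94 + (31 + 11))*2 = (94 + 42)*2 = 136*2 = 272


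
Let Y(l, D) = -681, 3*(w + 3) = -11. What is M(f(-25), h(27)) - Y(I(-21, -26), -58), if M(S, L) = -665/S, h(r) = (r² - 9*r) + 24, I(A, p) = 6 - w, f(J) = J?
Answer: 3538/5 ≈ 707.60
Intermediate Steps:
w = -20/3 (w = -3 + (⅓)*(-11) = -3 - 11/3 = -20/3 ≈ -6.6667)
I(A, p) = 38/3 (I(A, p) = 6 - 1*(-20/3) = 6 + 20/3 = 38/3)
h(r) = 24 + r² - 9*r
M(f(-25), h(27)) - Y(I(-21, -26), -58) = -665/(-25) - 1*(-681) = -665*(-1/25) + 681 = 133/5 + 681 = 3538/5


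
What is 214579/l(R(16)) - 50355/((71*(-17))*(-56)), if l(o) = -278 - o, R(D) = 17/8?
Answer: -116143435699/151473672 ≈ -766.76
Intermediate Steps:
R(D) = 17/8 (R(D) = 17*(1/8) = 17/8)
214579/l(R(16)) - 50355/((71*(-17))*(-56)) = 214579/(-278 - 1*17/8) - 50355/((71*(-17))*(-56)) = 214579/(-278 - 17/8) - 50355/((-1207*(-56))) = 214579/(-2241/8) - 50355/67592 = 214579*(-8/2241) - 50355*1/67592 = -1716632/2241 - 50355/67592 = -116143435699/151473672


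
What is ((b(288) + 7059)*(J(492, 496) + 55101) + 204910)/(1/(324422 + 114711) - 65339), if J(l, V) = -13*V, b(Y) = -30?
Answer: -6533284203637/1247500482 ≈ -5237.1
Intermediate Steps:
((b(288) + 7059)*(J(492, 496) + 55101) + 204910)/(1/(324422 + 114711) - 65339) = ((-30 + 7059)*(-13*496 + 55101) + 204910)/(1/(324422 + 114711) - 65339) = (7029*(-6448 + 55101) + 204910)/(1/439133 - 65339) = (7029*48653 + 204910)/(1/439133 - 65339) = (341981937 + 204910)/(-28692511086/439133) = 342186847*(-439133/28692511086) = -6533284203637/1247500482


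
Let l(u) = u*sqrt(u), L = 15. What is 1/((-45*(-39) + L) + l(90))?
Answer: 59/80130 - 3*sqrt(10)/26710 ≈ 0.00038112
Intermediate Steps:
l(u) = u**(3/2)
1/((-45*(-39) + L) + l(90)) = 1/((-45*(-39) + 15) + 90**(3/2)) = 1/((1755 + 15) + 270*sqrt(10)) = 1/(1770 + 270*sqrt(10))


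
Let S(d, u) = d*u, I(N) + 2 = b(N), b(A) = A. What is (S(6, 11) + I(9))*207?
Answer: 15111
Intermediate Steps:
I(N) = -2 + N
(S(6, 11) + I(9))*207 = (6*11 + (-2 + 9))*207 = (66 + 7)*207 = 73*207 = 15111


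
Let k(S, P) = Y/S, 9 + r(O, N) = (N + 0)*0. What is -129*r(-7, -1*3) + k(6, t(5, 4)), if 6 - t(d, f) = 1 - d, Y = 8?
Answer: 3487/3 ≈ 1162.3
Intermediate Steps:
r(O, N) = -9 (r(O, N) = -9 + (N + 0)*0 = -9 + N*0 = -9 + 0 = -9)
t(d, f) = 5 + d (t(d, f) = 6 - (1 - d) = 6 + (-1 + d) = 5 + d)
k(S, P) = 8/S
-129*r(-7, -1*3) + k(6, t(5, 4)) = -129*(-9) + 8/6 = 1161 + 8*(⅙) = 1161 + 4/3 = 3487/3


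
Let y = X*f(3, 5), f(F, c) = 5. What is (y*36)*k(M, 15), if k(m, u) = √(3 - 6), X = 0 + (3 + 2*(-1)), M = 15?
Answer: 180*I*√3 ≈ 311.77*I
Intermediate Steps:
X = 1 (X = 0 + (3 - 2) = 0 + 1 = 1)
y = 5 (y = 1*5 = 5)
k(m, u) = I*√3 (k(m, u) = √(-3) = I*√3)
(y*36)*k(M, 15) = (5*36)*(I*√3) = 180*(I*√3) = 180*I*√3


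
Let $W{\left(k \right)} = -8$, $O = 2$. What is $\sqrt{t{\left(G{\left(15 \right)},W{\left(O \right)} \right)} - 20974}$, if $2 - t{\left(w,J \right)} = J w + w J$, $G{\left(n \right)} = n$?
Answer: $2 i \sqrt{5183} \approx 143.99 i$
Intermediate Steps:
$t{\left(w,J \right)} = 2 - 2 J w$ ($t{\left(w,J \right)} = 2 - \left(J w + w J\right) = 2 - \left(J w + J w\right) = 2 - 2 J w$)
$\sqrt{t{\left(G{\left(15 \right)},W{\left(O \right)} \right)} - 20974} = \sqrt{\left(2 - \left(-16\right) 15\right) - 20974} = \sqrt{\left(2 + 240\right) - 20974} = \sqrt{242 - 20974} = \sqrt{-20732} = 2 i \sqrt{5183}$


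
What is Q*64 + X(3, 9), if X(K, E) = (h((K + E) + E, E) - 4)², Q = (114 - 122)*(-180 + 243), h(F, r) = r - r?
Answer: -32240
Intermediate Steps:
h(F, r) = 0
Q = -504 (Q = -8*63 = -504)
X(K, E) = 16 (X(K, E) = (0 - 4)² = (-4)² = 16)
Q*64 + X(3, 9) = -504*64 + 16 = -32256 + 16 = -32240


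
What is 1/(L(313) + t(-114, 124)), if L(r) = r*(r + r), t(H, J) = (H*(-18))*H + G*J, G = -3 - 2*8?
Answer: -1/40346 ≈ -2.4786e-5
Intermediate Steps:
G = -19 (G = -3 - 16 = -19)
t(H, J) = -19*J - 18*H² (t(H, J) = (H*(-18))*H - 19*J = (-18*H)*H - 19*J = -18*H² - 19*J = -19*J - 18*H²)
L(r) = 2*r² (L(r) = r*(2*r) = 2*r²)
1/(L(313) + t(-114, 124)) = 1/(2*313² + (-19*124 - 18*(-114)²)) = 1/(2*97969 + (-2356 - 18*12996)) = 1/(195938 + (-2356 - 233928)) = 1/(195938 - 236284) = 1/(-40346) = -1/40346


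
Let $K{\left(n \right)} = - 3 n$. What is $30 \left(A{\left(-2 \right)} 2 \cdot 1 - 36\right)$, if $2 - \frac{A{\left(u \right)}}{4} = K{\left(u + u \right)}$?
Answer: $-3480$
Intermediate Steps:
$A{\left(u \right)} = 8 + 24 u$ ($A{\left(u \right)} = 8 - 4 \left(- 3 \left(u + u\right)\right) = 8 - 4 \left(- 3 \cdot 2 u\right) = 8 - 4 \left(- 6 u\right) = 8 + 24 u$)
$30 \left(A{\left(-2 \right)} 2 \cdot 1 - 36\right) = 30 \left(\left(8 + 24 \left(-2\right)\right) 2 \cdot 1 - 36\right) = 30 \left(\left(8 - 48\right) 2 \cdot 1 - 36\right) = 30 \left(\left(-40\right) 2 \cdot 1 - 36\right) = 30 \left(\left(-80\right) 1 - 36\right) = 30 \left(-80 - 36\right) = 30 \left(-116\right) = -3480$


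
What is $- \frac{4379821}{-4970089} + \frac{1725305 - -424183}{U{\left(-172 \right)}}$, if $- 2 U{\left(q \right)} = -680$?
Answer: $\frac{2671158950893}{422457565} \approx 6322.9$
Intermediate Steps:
$U{\left(q \right)} = 340$ ($U{\left(q \right)} = \left(- \frac{1}{2}\right) \left(-680\right) = 340$)
$- \frac{4379821}{-4970089} + \frac{1725305 - -424183}{U{\left(-172 \right)}} = - \frac{4379821}{-4970089} + \frac{1725305 - -424183}{340} = \left(-4379821\right) \left(- \frac{1}{4970089}\right) + \left(1725305 + 424183\right) \frac{1}{340} = \frac{4379821}{4970089} + 2149488 \cdot \frac{1}{340} = \frac{4379821}{4970089} + \frac{537372}{85} = \frac{2671158950893}{422457565}$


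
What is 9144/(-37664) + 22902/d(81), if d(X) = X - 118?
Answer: -107864907/174196 ≈ -619.22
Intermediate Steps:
d(X) = -118 + X
9144/(-37664) + 22902/d(81) = 9144/(-37664) + 22902/(-118 + 81) = 9144*(-1/37664) + 22902/(-37) = -1143/4708 + 22902*(-1/37) = -1143/4708 - 22902/37 = -107864907/174196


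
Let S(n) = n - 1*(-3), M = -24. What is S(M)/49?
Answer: -3/7 ≈ -0.42857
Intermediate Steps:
S(n) = 3 + n (S(n) = n + 3 = 3 + n)
S(M)/49 = (3 - 24)/49 = -21*1/49 = -3/7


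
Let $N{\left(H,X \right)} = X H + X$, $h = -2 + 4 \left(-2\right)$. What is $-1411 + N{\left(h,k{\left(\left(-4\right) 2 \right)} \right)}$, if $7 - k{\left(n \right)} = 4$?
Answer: $-1438$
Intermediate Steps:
$h = -10$ ($h = -2 - 8 = -10$)
$k{\left(n \right)} = 3$ ($k{\left(n \right)} = 7 - 4 = 3$)
$N{\left(H,X \right)} = X + H X$ ($N{\left(H,X \right)} = H X + X = X + H X$)
$-1411 + N{\left(h,k{\left(\left(-4\right) 2 \right)} \right)} = -1411 + 3 \left(1 - 10\right) = -1411 + 3 \left(-9\right) = -1411 - 27 = -1438$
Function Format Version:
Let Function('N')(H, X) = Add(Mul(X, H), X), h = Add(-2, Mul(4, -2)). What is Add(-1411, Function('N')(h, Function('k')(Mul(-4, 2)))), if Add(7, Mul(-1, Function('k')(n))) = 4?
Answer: -1438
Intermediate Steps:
h = -10 (h = Add(-2, -8) = -10)
Function('k')(n) = 3 (Function('k')(n) = Add(7, Mul(-1, 4)) = Add(7, -4) = 3)
Function('N')(H, X) = Add(X, Mul(H, X)) (Function('N')(H, X) = Add(Mul(H, X), X) = Add(X, Mul(H, X)))
Add(-1411, Function('N')(h, Function('k')(Mul(-4, 2)))) = Add(-1411, Mul(3, Add(1, -10))) = Add(-1411, Mul(3, -9)) = Add(-1411, -27) = -1438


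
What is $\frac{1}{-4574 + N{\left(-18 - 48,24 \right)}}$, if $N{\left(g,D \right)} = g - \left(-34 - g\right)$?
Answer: $- \frac{1}{4672} \approx -0.00021404$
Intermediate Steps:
$N{\left(g,D \right)} = 34 + 2 g$ ($N{\left(g,D \right)} = g + \left(34 + g\right) = 34 + 2 g$)
$\frac{1}{-4574 + N{\left(-18 - 48,24 \right)}} = \frac{1}{-4574 + \left(34 + 2 \left(-18 - 48\right)\right)} = \frac{1}{-4574 + \left(34 + 2 \left(-66\right)\right)} = \frac{1}{-4574 + \left(34 - 132\right)} = \frac{1}{-4574 - 98} = \frac{1}{-4672} = - \frac{1}{4672}$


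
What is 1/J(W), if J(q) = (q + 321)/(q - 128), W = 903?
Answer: 775/1224 ≈ 0.63317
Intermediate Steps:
J(q) = (321 + q)/(-128 + q)
1/J(W) = 1/((321 + 903)/(-128 + 903)) = 1/(1224/775) = 775/1224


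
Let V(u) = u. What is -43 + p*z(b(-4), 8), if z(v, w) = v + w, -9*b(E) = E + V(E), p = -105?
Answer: -2929/3 ≈ -976.33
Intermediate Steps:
b(E) = -2*E/9 (b(E) = -(E + E)/9 = -2*E/9)
-43 + p*z(b(-4), 8) = -43 - 105*(-2/9*(-4) + 8) = -43 - 105*(8/9 + 8) = -43 - 105*80/9 = -43 - 2800/3 = -2929/3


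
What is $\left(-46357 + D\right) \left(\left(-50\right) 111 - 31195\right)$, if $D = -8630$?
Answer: $2020497315$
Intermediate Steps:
$\left(-46357 + D\right) \left(\left(-50\right) 111 - 31195\right) = \left(-46357 - 8630\right) \left(\left(-50\right) 111 - 31195\right) = - 54987 \left(-5550 - 31195\right) = \left(-54987\right) \left(-36745\right) = 2020497315$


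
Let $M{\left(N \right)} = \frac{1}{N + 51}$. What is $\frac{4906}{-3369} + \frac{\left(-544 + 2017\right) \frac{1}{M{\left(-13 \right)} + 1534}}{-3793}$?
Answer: $- \frac{120547935400}{82767102309} \approx -1.4565$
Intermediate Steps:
$M{\left(N \right)} = \frac{1}{51 + N}$
$\frac{4906}{-3369} + \frac{\left(-544 + 2017\right) \frac{1}{M{\left(-13 \right)} + 1534}}{-3793} = \frac{4906}{-3369} + \frac{\left(-544 + 2017\right) \frac{1}{\frac{1}{51 - 13} + 1534}}{-3793} = 4906 \left(- \frac{1}{3369}\right) + \frac{1473}{\frac{1}{38} + 1534} \left(- \frac{1}{3793}\right) = - \frac{4906}{3369} + \frac{1473}{\frac{1}{38} + 1534} \left(- \frac{1}{3793}\right) = - \frac{4906}{3369} + \frac{1473}{\frac{58293}{38}} \left(- \frac{1}{3793}\right) = - \frac{4906}{3369} + 1473 \cdot \frac{38}{58293} \left(- \frac{1}{3793}\right) = - \frac{4906}{3369} + \frac{18658}{19431} \left(- \frac{1}{3793}\right) = - \frac{4906}{3369} - \frac{18658}{73701783} = - \frac{120547935400}{82767102309}$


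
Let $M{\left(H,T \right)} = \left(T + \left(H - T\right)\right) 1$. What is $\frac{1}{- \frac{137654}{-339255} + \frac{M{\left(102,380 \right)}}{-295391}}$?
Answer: $\frac{100212873705}{40627148704} \approx 2.4666$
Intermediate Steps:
$M{\left(H,T \right)} = H$ ($M{\left(H,T \right)} = H 1 = H$)
$\frac{1}{- \frac{137654}{-339255} + \frac{M{\left(102,380 \right)}}{-295391}} = \frac{1}{- \frac{137654}{-339255} + \frac{102}{-295391}} = \frac{1}{\left(-137654\right) \left(- \frac{1}{339255}\right) + 102 \left(- \frac{1}{295391}\right)} = \frac{1}{\frac{137654}{339255} - \frac{102}{295391}} = \frac{1}{\frac{40627148704}{100212873705}} = \frac{100212873705}{40627148704}$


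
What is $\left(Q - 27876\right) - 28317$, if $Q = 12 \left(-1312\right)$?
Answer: $-71937$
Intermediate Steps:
$Q = -15744$
$\left(Q - 27876\right) - 28317 = \left(-15744 - 27876\right) - 28317 = -43620 - 28317 = -71937$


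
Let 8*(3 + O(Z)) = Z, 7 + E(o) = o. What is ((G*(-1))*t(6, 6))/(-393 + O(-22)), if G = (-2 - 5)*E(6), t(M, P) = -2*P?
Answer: -336/1595 ≈ -0.21066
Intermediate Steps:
E(o) = -7 + o
O(Z) = -3 + Z/8
G = 7 (G = (-2 - 5)*(-7 + 6) = -7*(-1) = 7)
((G*(-1))*t(6, 6))/(-393 + O(-22)) = ((7*(-1))*(-2*6))/(-393 + (-3 + (⅛)*(-22))) = (-7*(-12))/(-393 + (-3 - 11/4)) = 84/(-393 - 23/4) = 84/(-1595/4) = 84*(-4/1595) = -336/1595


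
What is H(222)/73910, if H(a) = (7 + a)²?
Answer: 52441/73910 ≈ 0.70953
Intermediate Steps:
H(222)/73910 = (7 + 222)²/73910 = 229²*(1/73910) = 52441*(1/73910) = 52441/73910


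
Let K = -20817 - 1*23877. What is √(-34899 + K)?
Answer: I*√79593 ≈ 282.12*I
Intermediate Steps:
K = -44694 (K = -20817 - 23877 = -44694)
√(-34899 + K) = √(-34899 - 44694) = √(-79593) = I*√79593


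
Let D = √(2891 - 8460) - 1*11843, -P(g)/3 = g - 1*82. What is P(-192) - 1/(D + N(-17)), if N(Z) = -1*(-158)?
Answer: 112239832353/136544794 + I*√5569/136544794 ≈ 822.0 + 5.4653e-7*I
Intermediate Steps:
P(g) = 246 - 3*g (P(g) = -3*(g - 1*82) = -3*(g - 82) = -3*(-82 + g) = 246 - 3*g)
N(Z) = 158
D = -11843 + I*√5569 (D = √(-5569) - 11843 = I*√5569 - 11843 = -11843 + I*√5569 ≈ -11843.0 + 74.626*I)
P(-192) - 1/(D + N(-17)) = (246 - 3*(-192)) - 1/((-11843 + I*√5569) + 158) = (246 + 576) - 1/(-11685 + I*√5569) = 822 - 1/(-11685 + I*√5569)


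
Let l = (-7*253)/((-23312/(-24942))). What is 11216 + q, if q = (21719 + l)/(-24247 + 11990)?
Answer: 1602171841349/142867592 ≈ 11214.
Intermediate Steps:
l = -22086141/11656 (l = -1771/((-23312*(-1/24942))) = -1771/11656/12471 = -1771*12471/11656 = -22086141/11656 ≈ -1894.8)
q = -231070523/142867592 (q = (21719 - 22086141/11656)/(-24247 + 11990) = (231070523/11656)/(-12257) = (231070523/11656)*(-1/12257) = -231070523/142867592 ≈ -1.6174)
11216 + q = 11216 - 231070523/142867592 = 1602171841349/142867592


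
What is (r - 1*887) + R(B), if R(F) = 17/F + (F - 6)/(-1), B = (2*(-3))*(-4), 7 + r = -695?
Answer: -38551/24 ≈ -1606.3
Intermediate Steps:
r = -702 (r = -7 - 695 = -702)
B = 24 (B = -6*(-4) = 24)
R(F) = 6 - F + 17/F (R(F) = 17/F + (-6 + F)*(-1) = 17/F + (6 - F) = 6 - F + 17/F)
(r - 1*887) + R(B) = (-702 - 1*887) + (6 - 1*24 + 17/24) = (-702 - 887) + (6 - 24 + 17*(1/24)) = -1589 + (6 - 24 + 17/24) = -1589 - 415/24 = -38551/24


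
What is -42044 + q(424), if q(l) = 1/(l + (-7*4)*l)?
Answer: -481319713/11448 ≈ -42044.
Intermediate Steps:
q(l) = -1/(27*l) (q(l) = 1/(l - 28*l) = 1/(-27*l) = -1/(27*l))
-42044 + q(424) = -42044 - 1/27/424 = -42044 - 1/27*1/424 = -42044 - 1/11448 = -481319713/11448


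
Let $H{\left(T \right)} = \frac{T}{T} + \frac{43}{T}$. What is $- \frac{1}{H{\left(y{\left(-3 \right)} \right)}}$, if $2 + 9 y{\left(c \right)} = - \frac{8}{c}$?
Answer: $- \frac{2}{1163} \approx -0.0017197$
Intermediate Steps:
$y{\left(c \right)} = - \frac{2}{9} - \frac{8}{9 c}$ ($y{\left(c \right)} = - \frac{2}{9} + \frac{\left(-8\right) \frac{1}{c}}{9} = - \frac{2}{9} - \frac{8}{9 c}$)
$H{\left(T \right)} = 1 + \frac{43}{T}$
$- \frac{1}{H{\left(y{\left(-3 \right)} \right)}} = - \frac{1}{\frac{1}{\frac{2}{9} \frac{1}{-3} \left(-4 - -3\right)} \left(43 + \frac{2 \left(-4 - -3\right)}{9 \left(-3\right)}\right)} = - \frac{1}{\frac{1}{\frac{2}{9} \left(- \frac{1}{3}\right) \left(-4 + 3\right)} \left(43 + \frac{2}{9} \left(- \frac{1}{3}\right) \left(-4 + 3\right)\right)} = - \frac{1}{\frac{1}{\frac{2}{9} \left(- \frac{1}{3}\right) \left(-1\right)} \left(43 + \frac{2}{9} \left(- \frac{1}{3}\right) \left(-1\right)\right)} = - \frac{1}{\frac{1}{\frac{2}{27}} \left(43 + \frac{2}{27}\right)} = - \frac{1}{\frac{27}{2} \cdot \frac{1163}{27}} = - \frac{1}{\frac{1163}{2}} = \left(-1\right) \frac{2}{1163} = - \frac{2}{1163}$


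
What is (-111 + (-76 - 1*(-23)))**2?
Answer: 26896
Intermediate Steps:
(-111 + (-76 - 1*(-23)))**2 = (-111 + (-76 + 23))**2 = (-111 - 53)**2 = (-164)**2 = 26896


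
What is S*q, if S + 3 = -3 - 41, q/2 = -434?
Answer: 40796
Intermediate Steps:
q = -868 (q = 2*(-434) = -868)
S = -47 (S = -3 + (-3 - 41) = -3 - 44 = -47)
S*q = -47*(-868) = 40796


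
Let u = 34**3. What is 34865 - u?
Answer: -4439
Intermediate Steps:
u = 39304
34865 - u = 34865 - 1*39304 = 34865 - 39304 = -4439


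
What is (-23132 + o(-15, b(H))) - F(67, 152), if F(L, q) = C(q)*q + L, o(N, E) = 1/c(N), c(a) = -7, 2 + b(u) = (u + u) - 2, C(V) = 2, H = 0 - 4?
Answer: -164522/7 ≈ -23503.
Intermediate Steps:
H = -4
b(u) = -4 + 2*u (b(u) = -2 + ((u + u) - 2) = -2 + (2*u - 2) = -2 + (-2 + 2*u) = -4 + 2*u)
o(N, E) = -1/7 (o(N, E) = 1/(-7) = -1/7)
F(L, q) = L + 2*q (F(L, q) = 2*q + L = L + 2*q)
(-23132 + o(-15, b(H))) - F(67, 152) = (-23132 - 1/7) - (67 + 2*152) = -161925/7 - (67 + 304) = -161925/7 - 1*371 = -161925/7 - 371 = -164522/7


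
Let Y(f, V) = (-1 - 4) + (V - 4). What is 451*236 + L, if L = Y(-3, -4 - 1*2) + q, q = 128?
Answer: 106549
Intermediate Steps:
Y(f, V) = -9 + V (Y(f, V) = -5 + (-4 + V) = -9 + V)
L = 113 (L = (-9 + (-4 - 1*2)) + 128 = (-9 + (-4 - 2)) + 128 = (-9 - 6) + 128 = -15 + 128 = 113)
451*236 + L = 451*236 + 113 = 106436 + 113 = 106549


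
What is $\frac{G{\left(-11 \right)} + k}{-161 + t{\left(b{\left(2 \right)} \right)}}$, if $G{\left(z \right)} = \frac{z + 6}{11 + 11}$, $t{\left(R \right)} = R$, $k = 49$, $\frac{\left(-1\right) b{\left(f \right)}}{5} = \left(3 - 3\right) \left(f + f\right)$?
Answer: $- \frac{1073}{3542} \approx -0.30294$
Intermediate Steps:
$b{\left(f \right)} = 0$ ($b{\left(f \right)} = - 5 \left(3 - 3\right) \left(f + f\right) = - 5 \cdot 0 \cdot 2 f = \left(-5\right) 0 = 0$)
$G{\left(z \right)} = \frac{3}{11} + \frac{z}{22}$ ($G{\left(z \right)} = \frac{6 + z}{22} = \left(6 + z\right) \frac{1}{22} = \frac{3}{11} + \frac{z}{22}$)
$\frac{G{\left(-11 \right)} + k}{-161 + t{\left(b{\left(2 \right)} \right)}} = \frac{\left(\frac{3}{11} + \frac{1}{22} \left(-11\right)\right) + 49}{-161 + 0} = \frac{\left(\frac{3}{11} - \frac{1}{2}\right) + 49}{-161} = \left(- \frac{5}{22} + 49\right) \left(- \frac{1}{161}\right) = \frac{1073}{22} \left(- \frac{1}{161}\right) = - \frac{1073}{3542}$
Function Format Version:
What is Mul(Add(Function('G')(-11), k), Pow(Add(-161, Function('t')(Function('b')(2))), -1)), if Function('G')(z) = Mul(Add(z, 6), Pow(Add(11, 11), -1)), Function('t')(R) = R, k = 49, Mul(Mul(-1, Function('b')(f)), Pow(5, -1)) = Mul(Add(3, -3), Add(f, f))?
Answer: Rational(-1073, 3542) ≈ -0.30294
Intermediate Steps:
Function('b')(f) = 0 (Function('b')(f) = Mul(-5, Mul(Add(3, -3), Add(f, f))) = Mul(-5, Mul(0, Mul(2, f))) = Mul(-5, 0) = 0)
Function('G')(z) = Add(Rational(3, 11), Mul(Rational(1, 22), z)) (Function('G')(z) = Mul(Add(6, z), Pow(22, -1)) = Mul(Add(6, z), Rational(1, 22)) = Add(Rational(3, 11), Mul(Rational(1, 22), z)))
Mul(Add(Function('G')(-11), k), Pow(Add(-161, Function('t')(Function('b')(2))), -1)) = Mul(Add(Add(Rational(3, 11), Mul(Rational(1, 22), -11)), 49), Pow(Add(-161, 0), -1)) = Mul(Add(Add(Rational(3, 11), Rational(-1, 2)), 49), Pow(-161, -1)) = Mul(Add(Rational(-5, 22), 49), Rational(-1, 161)) = Mul(Rational(1073, 22), Rational(-1, 161)) = Rational(-1073, 3542)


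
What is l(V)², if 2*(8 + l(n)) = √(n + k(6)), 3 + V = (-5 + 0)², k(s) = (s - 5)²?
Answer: (16 - √23)²/4 ≈ 31.383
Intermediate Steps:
k(s) = (-5 + s)²
V = 22 (V = -3 + (-5 + 0)² = -3 + (-5)² = -3 + 25 = 22)
l(n) = -8 + √(1 + n)/2 (l(n) = -8 + √(n + (-5 + 6)²)/2 = -8 + √(n + 1²)/2 = -8 + √(n + 1)/2 = -8 + √(1 + n)/2)
l(V)² = (-8 + √(1 + 22)/2)² = (-8 + √23/2)²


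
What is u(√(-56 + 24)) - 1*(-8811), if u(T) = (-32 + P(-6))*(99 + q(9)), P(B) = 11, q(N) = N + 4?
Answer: 6459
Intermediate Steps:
q(N) = 4 + N
u(T) = -2352 (u(T) = (-32 + 11)*(99 + (4 + 9)) = -21*(99 + 13) = -21*112 = -2352)
u(√(-56 + 24)) - 1*(-8811) = -2352 - 1*(-8811) = -2352 + 8811 = 6459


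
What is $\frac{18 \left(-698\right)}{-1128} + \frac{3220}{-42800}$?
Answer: $\frac{1112723}{100580} \approx 11.063$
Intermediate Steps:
$\frac{18 \left(-698\right)}{-1128} + \frac{3220}{-42800} = \left(-12564\right) \left(- \frac{1}{1128}\right) + 3220 \left(- \frac{1}{42800}\right) = \frac{1047}{94} - \frac{161}{2140} = \frac{1112723}{100580}$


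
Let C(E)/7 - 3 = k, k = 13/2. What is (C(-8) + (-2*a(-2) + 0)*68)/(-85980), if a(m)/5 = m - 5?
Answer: -9653/171960 ≈ -0.056135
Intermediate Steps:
a(m) = -25 + 5*m (a(m) = 5*(m - 5) = 5*(-5 + m) = -25 + 5*m)
k = 13/2 (k = 13*(½) = 13/2 ≈ 6.5000)
C(E) = 133/2 (C(E) = 21 + 7*(13/2) = 21 + 91/2 = 133/2)
(C(-8) + (-2*a(-2) + 0)*68)/(-85980) = (133/2 + (-2*(-25 + 5*(-2)) + 0)*68)/(-85980) = (133/2 + (-2*(-25 - 10) + 0)*68)*(-1/85980) = (133/2 + (-2*(-35) + 0)*68)*(-1/85980) = (133/2 + (70 + 0)*68)*(-1/85980) = (133/2 + 70*68)*(-1/85980) = (133/2 + 4760)*(-1/85980) = (9653/2)*(-1/85980) = -9653/171960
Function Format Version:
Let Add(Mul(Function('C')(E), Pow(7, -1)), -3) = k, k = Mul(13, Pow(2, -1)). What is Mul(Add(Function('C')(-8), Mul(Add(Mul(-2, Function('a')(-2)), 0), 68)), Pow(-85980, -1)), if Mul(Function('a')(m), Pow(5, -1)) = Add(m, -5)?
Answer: Rational(-9653, 171960) ≈ -0.056135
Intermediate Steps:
Function('a')(m) = Add(-25, Mul(5, m)) (Function('a')(m) = Mul(5, Add(m, -5)) = Mul(5, Add(-5, m)) = Add(-25, Mul(5, m)))
k = Rational(13, 2) (k = Mul(13, Rational(1, 2)) = Rational(13, 2) ≈ 6.5000)
Function('C')(E) = Rational(133, 2) (Function('C')(E) = Add(21, Mul(7, Rational(13, 2))) = Add(21, Rational(91, 2)) = Rational(133, 2))
Mul(Add(Function('C')(-8), Mul(Add(Mul(-2, Function('a')(-2)), 0), 68)), Pow(-85980, -1)) = Mul(Add(Rational(133, 2), Mul(Add(Mul(-2, Add(-25, Mul(5, -2))), 0), 68)), Pow(-85980, -1)) = Mul(Add(Rational(133, 2), Mul(Add(Mul(-2, Add(-25, -10)), 0), 68)), Rational(-1, 85980)) = Mul(Add(Rational(133, 2), Mul(Add(Mul(-2, -35), 0), 68)), Rational(-1, 85980)) = Mul(Add(Rational(133, 2), Mul(Add(70, 0), 68)), Rational(-1, 85980)) = Mul(Add(Rational(133, 2), Mul(70, 68)), Rational(-1, 85980)) = Mul(Add(Rational(133, 2), 4760), Rational(-1, 85980)) = Mul(Rational(9653, 2), Rational(-1, 85980)) = Rational(-9653, 171960)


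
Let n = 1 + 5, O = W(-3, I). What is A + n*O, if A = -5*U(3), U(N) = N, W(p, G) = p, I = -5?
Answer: -33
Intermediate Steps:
A = -15 (A = -5*3 = -15)
O = -3
n = 6
A + n*O = -15 + 6*(-3) = -15 - 18 = -33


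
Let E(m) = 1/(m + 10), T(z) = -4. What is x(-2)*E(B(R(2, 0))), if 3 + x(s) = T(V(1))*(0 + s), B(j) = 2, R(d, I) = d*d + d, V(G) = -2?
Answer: 5/12 ≈ 0.41667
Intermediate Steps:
R(d, I) = d + d² (R(d, I) = d² + d = d + d²)
x(s) = -3 - 4*s (x(s) = -3 - 4*(0 + s) = -3 - 4*s)
E(m) = 1/(10 + m)
x(-2)*E(B(R(2, 0))) = (-3 - 4*(-2))/(10 + 2) = (-3 + 8)/12 = 5*(1/12) = 5/12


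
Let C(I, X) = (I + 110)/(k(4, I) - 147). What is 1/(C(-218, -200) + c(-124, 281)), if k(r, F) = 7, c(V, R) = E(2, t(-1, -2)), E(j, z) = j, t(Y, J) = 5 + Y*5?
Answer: 35/97 ≈ 0.36082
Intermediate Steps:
t(Y, J) = 5 + 5*Y
c(V, R) = 2
C(I, X) = -11/14 - I/140 (C(I, X) = (I + 110)/(7 - 147) = (110 + I)/(-140) = (110 + I)*(-1/140) = -11/14 - I/140)
1/(C(-218, -200) + c(-124, 281)) = 1/((-11/14 - 1/140*(-218)) + 2) = 1/((-11/14 + 109/70) + 2) = 1/(27/35 + 2) = 1/(97/35) = 35/97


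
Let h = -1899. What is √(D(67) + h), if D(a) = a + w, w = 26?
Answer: I*√1806 ≈ 42.497*I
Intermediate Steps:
D(a) = 26 + a (D(a) = a + 26 = 26 + a)
√(D(67) + h) = √((26 + 67) - 1899) = √(93 - 1899) = √(-1806) = I*√1806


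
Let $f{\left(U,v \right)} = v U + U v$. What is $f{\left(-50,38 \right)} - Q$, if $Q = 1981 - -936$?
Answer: $-6717$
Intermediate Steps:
$f{\left(U,v \right)} = 2 U v$ ($f{\left(U,v \right)} = U v + U v = 2 U v$)
$Q = 2917$ ($Q = 1981 + 936 = 2917$)
$f{\left(-50,38 \right)} - Q = 2 \left(-50\right) 38 - 2917 = -3800 - 2917 = -6717$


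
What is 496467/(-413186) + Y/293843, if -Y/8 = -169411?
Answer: 37645697717/11037437618 ≈ 3.4107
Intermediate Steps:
Y = 1355288 (Y = -8*(-169411) = 1355288)
496467/(-413186) + Y/293843 = 496467/(-413186) + 1355288/293843 = 496467*(-1/413186) + 1355288*(1/293843) = -496467/413186 + 123208/26713 = 37645697717/11037437618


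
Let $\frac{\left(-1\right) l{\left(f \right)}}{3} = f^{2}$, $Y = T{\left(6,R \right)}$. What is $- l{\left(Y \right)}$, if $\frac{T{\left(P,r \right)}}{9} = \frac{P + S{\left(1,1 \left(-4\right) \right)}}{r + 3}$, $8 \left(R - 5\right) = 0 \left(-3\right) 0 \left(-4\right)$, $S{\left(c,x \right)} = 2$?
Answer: $243$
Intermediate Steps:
$R = 5$ ($R = 5 + \frac{0 \left(-3\right) 0 \left(-4\right)}{8} = 5 + \frac{0 \cdot 0 \left(-4\right)}{8} = 5 + \frac{0 \cdot 0}{8} = 5 + \frac{1}{8} \cdot 0 = 5 + 0 = 5$)
$T{\left(P,r \right)} = \frac{9 \left(2 + P\right)}{3 + r}$ ($T{\left(P,r \right)} = 9 \frac{P + 2}{r + 3} = 9 \frac{2 + P}{3 + r} = \frac{9 \left(2 + P\right)}{3 + r}$)
$Y = 9$ ($Y = \frac{9 \left(2 + 6\right)}{3 + 5} = 9 \cdot \frac{1}{8} \cdot 8 = 9$)
$l{\left(f \right)} = - 3 f^{2}$
$- l{\left(Y \right)} = - \left(-3\right) 9^{2} = - \left(-3\right) 81 = \left(-1\right) \left(-243\right) = 243$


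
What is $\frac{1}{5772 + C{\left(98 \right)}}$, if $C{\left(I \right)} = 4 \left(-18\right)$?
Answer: $\frac{1}{5700} \approx 0.00017544$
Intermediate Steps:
$C{\left(I \right)} = -72$
$\frac{1}{5772 + C{\left(98 \right)}} = \frac{1}{5772 - 72} = \frac{1}{5700}$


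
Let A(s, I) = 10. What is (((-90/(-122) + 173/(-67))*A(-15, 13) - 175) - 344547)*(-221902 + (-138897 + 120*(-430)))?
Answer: 581051300651406/4087 ≈ 1.4217e+11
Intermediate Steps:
(((-90/(-122) + 173/(-67))*A(-15, 13) - 175) - 344547)*(-221902 + (-138897 + 120*(-430))) = (((-90/(-122) + 173/(-67))*10 - 175) - 344547)*(-221902 + (-138897 + 120*(-430))) = (((-90*(-1/122) + 173*(-1/67))*10 - 175) - 344547)*(-221902 + (-138897 - 51600)) = (((45/61 - 173/67)*10 - 175) - 344547)*(-221902 - 190497) = ((-7538/4087*10 - 175) - 344547)*(-412399) = ((-75380/4087 - 175) - 344547)*(-412399) = (-790605/4087 - 344547)*(-412399) = -1408954194/4087*(-412399) = 581051300651406/4087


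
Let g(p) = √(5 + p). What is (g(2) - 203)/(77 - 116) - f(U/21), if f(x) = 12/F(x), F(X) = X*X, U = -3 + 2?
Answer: -206185/39 - √7/39 ≈ -5286.9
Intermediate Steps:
U = -1
F(X) = X²
f(x) = 12/x² (f(x) = 12/(x²) = 12/x²)
(g(2) - 203)/(77 - 116) - f(U/21) = (√(5 + 2) - 203)/(77 - 116) - 12/(-1/21)² = (√7 - 203)/(-39) - 12/(-1*1/21)² = (-203 + √7)*(-1/39) - 12/(-1/21)² = (203/39 - √7/39) - 12*441 = (203/39 - √7/39) - 1*5292 = (203/39 - √7/39) - 5292 = -206185/39 - √7/39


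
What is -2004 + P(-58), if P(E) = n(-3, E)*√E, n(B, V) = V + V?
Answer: -2004 - 116*I*√58 ≈ -2004.0 - 883.43*I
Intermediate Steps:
n(B, V) = 2*V
P(E) = 2*E^(3/2) (P(E) = (2*E)*√E = 2*E^(3/2))
-2004 + P(-58) = -2004 + 2*(-58)^(3/2) = -2004 + 2*(-58*I*√58) = -2004 - 116*I*√58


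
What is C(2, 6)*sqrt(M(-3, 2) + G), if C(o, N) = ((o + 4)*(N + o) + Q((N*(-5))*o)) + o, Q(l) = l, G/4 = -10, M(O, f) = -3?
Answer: -10*I*sqrt(43) ≈ -65.574*I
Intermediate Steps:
G = -40 (G = 4*(-10) = -40)
C(o, N) = o + (4 + o)*(N + o) - 5*N*o (C(o, N) = ((o + 4)*(N + o) + (N*(-5))*o) + o = ((4 + o)*(N + o) + (-5*N)*o) + o = ((4 + o)*(N + o) - 5*N*o) + o = o + (4 + o)*(N + o) - 5*N*o)
C(2, 6)*sqrt(M(-3, 2) + G) = (2**2 + 4*6 + 5*2 - 4*6*2)*sqrt(-3 - 40) = (4 + 24 + 10 - 48)*sqrt(-43) = -10*I*sqrt(43)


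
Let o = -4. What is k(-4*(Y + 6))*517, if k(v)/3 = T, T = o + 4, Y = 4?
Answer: 0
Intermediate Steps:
T = 0 (T = -4 + 4 = 0)
k(v) = 0 (k(v) = 3*0 = 0)
k(-4*(Y + 6))*517 = 0*517 = 0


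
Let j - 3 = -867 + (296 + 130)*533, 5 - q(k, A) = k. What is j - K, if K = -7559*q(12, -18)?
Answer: 173281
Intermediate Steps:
q(k, A) = 5 - k
j = 226194 (j = 3 + (-867 + (296 + 130)*533) = 3 + (-867 + 426*533) = 3 + (-867 + 227058) = 3 + 226191 = 226194)
K = 52913 (K = -7559*(5 - 1*12) = -7559*(5 - 12) = -7559*(-7) = 52913)
j - K = 226194 - 1*52913 = 226194 - 52913 = 173281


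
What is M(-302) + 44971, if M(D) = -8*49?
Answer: 44579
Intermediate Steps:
M(D) = -392
M(-302) + 44971 = -392 + 44971 = 44579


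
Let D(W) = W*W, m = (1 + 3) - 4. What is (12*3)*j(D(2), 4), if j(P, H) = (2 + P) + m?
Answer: 216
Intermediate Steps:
m = 0 (m = 4 - 4 = 0)
D(W) = W**2
j(P, H) = 2 + P (j(P, H) = (2 + P) + 0 = 2 + P)
(12*3)*j(D(2), 4) = (12*3)*(2 + 2**2) = 36*(2 + 4) = 36*6 = 216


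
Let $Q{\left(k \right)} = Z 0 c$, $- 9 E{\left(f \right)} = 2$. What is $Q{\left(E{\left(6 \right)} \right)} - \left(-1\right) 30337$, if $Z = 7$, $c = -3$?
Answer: $30337$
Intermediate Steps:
$E{\left(f \right)} = - \frac{2}{9}$ ($E{\left(f \right)} = \left(- \frac{1}{9}\right) 2 = - \frac{2}{9}$)
$Q{\left(k \right)} = 0$ ($Q{\left(k \right)} = 7 \cdot 0 \left(-3\right) = 0 \left(-3\right) = 0$)
$Q{\left(E{\left(6 \right)} \right)} - \left(-1\right) 30337 = 0 - \left(-1\right) 30337 = 0 - -30337 = 0 + 30337 = 30337$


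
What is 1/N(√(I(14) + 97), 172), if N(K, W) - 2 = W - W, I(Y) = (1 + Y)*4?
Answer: ½ ≈ 0.50000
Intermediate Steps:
I(Y) = 4 + 4*Y
N(K, W) = 2 (N(K, W) = 2 + (W - W) = 2 + 0 = 2)
1/N(√(I(14) + 97), 172) = 1/2 = ½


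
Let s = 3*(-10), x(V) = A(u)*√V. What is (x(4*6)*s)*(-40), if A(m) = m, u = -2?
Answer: -4800*√6 ≈ -11758.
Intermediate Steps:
x(V) = -2*√V
s = -30
(x(4*6)*s)*(-40) = (-2*2*√6*(-30))*(-40) = (-4*√6*(-30))*(-40) = (120*√6)*(-40) = -4800*√6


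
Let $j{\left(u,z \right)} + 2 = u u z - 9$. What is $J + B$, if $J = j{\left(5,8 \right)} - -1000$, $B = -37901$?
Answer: $-36712$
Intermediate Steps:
$j{\left(u,z \right)} = -11 + z u^{2}$ ($j{\left(u,z \right)} = -2 + \left(u u z - 9\right) = -2 + \left(u^{2} z - 9\right) = -2 + \left(z u^{2} - 9\right) = -2 + \left(-9 + z u^{2}\right) = -11 + z u^{2}$)
$J = 1189$ ($J = \left(-11 + 8 \cdot 5^{2}\right) - -1000 = \left(-11 + 8 \cdot 25\right) + 1000 = \left(-11 + 200\right) + 1000 = 189 + 1000 = 1189$)
$J + B = 1189 - 37901 = -36712$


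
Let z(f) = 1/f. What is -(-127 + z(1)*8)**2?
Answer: -14161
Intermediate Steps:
-(-127 + z(1)*8)**2 = -(-127 + 8/1)**2 = -(-127 + 1*8)**2 = -(-127 + 8)**2 = -1*(-119)**2 = -1*14161 = -14161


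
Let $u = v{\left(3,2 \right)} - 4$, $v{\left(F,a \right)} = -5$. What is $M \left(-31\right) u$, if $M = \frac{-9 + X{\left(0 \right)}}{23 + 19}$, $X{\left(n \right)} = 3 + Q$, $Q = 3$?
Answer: $- \frac{279}{14} \approx -19.929$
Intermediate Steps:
$X{\left(n \right)} = 6$ ($X{\left(n \right)} = 3 + 3 = 6$)
$u = -9$ ($u = -5 - 4 = -9$)
$M = - \frac{1}{14}$ ($M = \frac{-9 + 6}{23 + 19} = - \frac{3}{42} = \left(-3\right) \frac{1}{42} = - \frac{1}{14} \approx -0.071429$)
$M \left(-31\right) u = \left(- \frac{1}{14}\right) \left(-31\right) \left(-9\right) = \frac{31}{14} \left(-9\right) = - \frac{279}{14}$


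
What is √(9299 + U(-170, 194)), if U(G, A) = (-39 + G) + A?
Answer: 2*√2321 ≈ 96.354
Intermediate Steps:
U(G, A) = -39 + A + G
√(9299 + U(-170, 194)) = √(9299 + (-39 + 194 - 170)) = √(9299 - 15) = √9284 = 2*√2321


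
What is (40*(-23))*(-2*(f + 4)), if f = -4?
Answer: 0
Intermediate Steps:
(40*(-23))*(-2*(f + 4)) = (40*(-23))*(-2*(-4 + 4)) = -(-1840)*0 = -920*0 = 0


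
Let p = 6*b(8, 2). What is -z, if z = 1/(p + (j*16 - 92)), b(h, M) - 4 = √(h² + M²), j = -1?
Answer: 7/384 + √17/384 ≈ 0.028966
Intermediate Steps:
b(h, M) = 4 + √(M² + h²) (b(h, M) = 4 + √(h² + M²) = 4 + √(M² + h²))
p = 24 + 12*√17 (p = 6*(4 + √(2² + 8²)) = 6*(4 + √(4 + 64)) = 6*(4 + √68) = 6*(4 + 2*√17) = 24 + 12*√17 ≈ 73.477)
z = 1/(-84 + 12*√17) (z = 1/((24 + 12*√17) + (-1*16 - 92)) = 1/((24 + 12*√17) + (-16 - 92)) = 1/((24 + 12*√17) - 108) = 1/(-84 + 12*√17) ≈ -0.028966)
-z = -(-7/384 - √17/384) = 7/384 + √17/384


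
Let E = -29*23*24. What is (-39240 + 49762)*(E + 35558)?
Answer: 205705100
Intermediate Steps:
E = -16008 (E = -667*24 = -16008)
(-39240 + 49762)*(E + 35558) = (-39240 + 49762)*(-16008 + 35558) = 10522*19550 = 205705100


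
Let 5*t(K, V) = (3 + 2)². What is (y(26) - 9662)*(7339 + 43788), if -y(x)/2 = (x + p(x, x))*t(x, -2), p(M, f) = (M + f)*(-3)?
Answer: -427523974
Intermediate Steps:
t(K, V) = 5 (t(K, V) = (3 + 2)²/5 = (⅕)*5² = (⅕)*25 = 5)
p(M, f) = -3*M - 3*f
y(x) = 50*x (y(x) = -2*(x + (-3*x - 3*x))*5 = -2*(x - 6*x)*5 = -2*(-5*x)*5 = -(-50)*x = 50*x)
(y(26) - 9662)*(7339 + 43788) = (50*26 - 9662)*(7339 + 43788) = (1300 - 9662)*51127 = -8362*51127 = -427523974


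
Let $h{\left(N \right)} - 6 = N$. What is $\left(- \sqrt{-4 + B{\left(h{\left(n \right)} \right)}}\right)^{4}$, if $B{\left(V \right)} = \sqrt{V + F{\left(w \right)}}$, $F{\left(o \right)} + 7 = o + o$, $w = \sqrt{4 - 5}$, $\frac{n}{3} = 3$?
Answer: $\left(4 - \sqrt{2} \sqrt{4 + i}\right)^{2} \approx 1.1992 - 0.80691 i$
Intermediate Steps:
$n = 9$ ($n = 3 \cdot 3 = 9$)
$w = i$ ($w = \sqrt{-1} = i \approx 1.0 i$)
$h{\left(N \right)} = 6 + N$
$F{\left(o \right)} = -7 + 2 o$ ($F{\left(o \right)} = -7 + \left(o + o\right) = -7 + 2 o$)
$B{\left(V \right)} = \sqrt{-7 + V + 2 i}$ ($B{\left(V \right)} = \sqrt{V - \left(7 - 2 i\right)} = \sqrt{-7 + V + 2 i}$)
$\left(- \sqrt{-4 + B{\left(h{\left(n \right)} \right)}}\right)^{4} = \left(- \sqrt{-4 + \sqrt{-7 + \left(6 + 9\right) + 2 i}}\right)^{4} = \left(- \sqrt{-4 + \sqrt{-7 + 15 + 2 i}}\right)^{4} = \left(- \sqrt{-4 + \sqrt{8 + 2 i}}\right)^{4} = \left(-4 + \sqrt{8 + 2 i}\right)^{2}$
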